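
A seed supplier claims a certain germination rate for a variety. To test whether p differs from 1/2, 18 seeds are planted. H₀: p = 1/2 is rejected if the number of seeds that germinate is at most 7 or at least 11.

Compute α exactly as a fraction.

The significance level is the null-hypothesis probability of the rejection region {≤7} ∪ {≥11}.
Each tail has probability (1 + 18 + 153 + 816 + 3060 + 8568 + 18564 + 31824)/262144; doubling gives α = 126008/262144 = 15751/32768.

15751/32768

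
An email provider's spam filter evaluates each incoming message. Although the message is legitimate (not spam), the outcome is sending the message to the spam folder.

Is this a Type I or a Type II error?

Type I error

The null hypothesis here is that the message is legitimate (not spam).
'Sending the message to the spam folder' corresponds to rejecting H₀.
H₀ was rejected but H₀ is true — a Type I error (false positive).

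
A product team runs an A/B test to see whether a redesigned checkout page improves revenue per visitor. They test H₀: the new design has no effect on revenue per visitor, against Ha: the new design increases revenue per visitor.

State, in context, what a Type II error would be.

A Type II error would mean concluding that the new design has no effect on revenue per visitor (or at least failing to establish that the new design increases revenue per visitor) when in fact the new design increases revenue per visitor.

A Type II error is failing to reject H₀ when H₀ is false.
Here that means keeping the current design when actually the new design increases revenue per visitor.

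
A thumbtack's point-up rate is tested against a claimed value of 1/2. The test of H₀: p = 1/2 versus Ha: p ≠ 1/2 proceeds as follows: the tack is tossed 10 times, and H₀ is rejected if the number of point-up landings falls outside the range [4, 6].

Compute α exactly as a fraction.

The significance level is the null-hypothesis probability of the rejection region {≤3} ∪ {≥7}.
The two tails are symmetric, so α = 2·(1 + 10 + 45 + 120)/2^10 = 352/1024 = 11/32.

11/32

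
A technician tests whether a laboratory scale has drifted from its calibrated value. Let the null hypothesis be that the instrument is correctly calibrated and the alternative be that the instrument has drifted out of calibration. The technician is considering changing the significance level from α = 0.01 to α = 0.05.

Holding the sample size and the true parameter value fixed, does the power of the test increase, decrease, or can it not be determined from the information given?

It increases.

A larger α widens the rejection region, so when the alternative is true more outcomes lead to rejection — failing to reject becomes less likely.
Since power = 1 − β and β decreases, power increases.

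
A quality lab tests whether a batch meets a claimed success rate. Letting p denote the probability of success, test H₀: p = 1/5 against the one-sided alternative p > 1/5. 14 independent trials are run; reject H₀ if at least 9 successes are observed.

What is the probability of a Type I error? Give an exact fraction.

2331113/6103515625

The Type I error probability is α = P(S ≥ 9) computed under H₀, where S ~ Binomial(14, 1/5).
P(S ≥ 9) = Σ_{j=9}^{14} C(14,j)·(1/5)^j·(4/5)^{14-j} = 2331113/6103515625.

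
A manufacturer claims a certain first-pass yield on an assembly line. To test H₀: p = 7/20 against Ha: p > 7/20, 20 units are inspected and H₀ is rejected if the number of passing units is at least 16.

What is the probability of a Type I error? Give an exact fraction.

1309170390051900216169/26214400000000000000000000

The Type I error probability is α = P(X ≥ 16) computed under H₀, where X ~ Binomial(20, 7/20).
P(X ≥ 16) = Σ_{j=16}^{20} C(20,j)·(7/20)^j·(13/20)^{20-j} = 1309170390051900216169/26214400000000000000000000.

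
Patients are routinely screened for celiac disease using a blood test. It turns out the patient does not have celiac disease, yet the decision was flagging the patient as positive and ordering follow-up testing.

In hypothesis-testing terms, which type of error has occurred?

The null hypothesis here is that the patient does not have celiac disease.
'Flagging the patient as positive and ordering follow-up testing' corresponds to rejecting H₀.
H₀ was rejected but H₀ is true — a Type I error (false positive).

Type I error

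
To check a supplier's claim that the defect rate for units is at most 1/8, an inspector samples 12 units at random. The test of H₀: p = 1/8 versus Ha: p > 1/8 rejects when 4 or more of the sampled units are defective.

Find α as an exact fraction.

α = P(reject H₀ | H₀ true) = P(S ≥ 4 | p = 1/8), S ~ Binomial(12, 1/8).
α = 1 − P(S ≤ 3) = 1 − 65090368091/68719476736 = 3629108645/68719476736.

3629108645/68719476736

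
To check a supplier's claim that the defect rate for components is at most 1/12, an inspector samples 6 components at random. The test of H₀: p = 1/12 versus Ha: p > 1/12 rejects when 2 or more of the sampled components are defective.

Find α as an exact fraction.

248117/2985984

α = P(reject H₀ | H₀ true) = P(X ≥ 2 | p = 1/12), X ~ Binomial(6, 1/12).
Via the complement, α = 1 − Σ_{j=0}^{1} C(6,j)(1/12)^j(11/12)^{6-j} = 248117/2985984.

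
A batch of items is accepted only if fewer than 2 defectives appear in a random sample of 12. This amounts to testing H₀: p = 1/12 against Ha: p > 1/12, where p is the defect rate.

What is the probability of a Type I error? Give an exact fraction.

2353932024203/8916100448256

The significance level is the probability, assuming p = 1/12, of seeing 2 or more defectives in 12 draws.
Via the complement, α = 1 − Σ_{j=0}^{1} C(12,j)(1/12)^j(11/12)^{12-j} = 2353932024203/8916100448256.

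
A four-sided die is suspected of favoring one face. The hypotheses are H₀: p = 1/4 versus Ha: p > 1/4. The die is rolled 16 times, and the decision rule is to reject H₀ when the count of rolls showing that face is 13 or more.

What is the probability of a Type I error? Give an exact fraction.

16249/4294967296

α = P(reject H₀ | H₀ true) = P(K ≥ 13 | p = 1/4), with K ~ Binomial(16, 1/4).
Summing C(16,j)(1/4)^j(3/4)^{16−j} for j = 13,…,16 gives 16249/4294967296.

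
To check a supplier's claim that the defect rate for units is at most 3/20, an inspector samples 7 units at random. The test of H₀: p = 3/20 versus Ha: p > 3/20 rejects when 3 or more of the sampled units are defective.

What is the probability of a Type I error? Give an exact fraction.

18883881/256000000

α = P(reject H₀ | H₀ true) = P(Y ≥ 3 | p = 3/20), Y ~ Binomial(7, 3/20).
Computing the lower-tail complement: 1 − 237116119/256000000 = 18883881/256000000.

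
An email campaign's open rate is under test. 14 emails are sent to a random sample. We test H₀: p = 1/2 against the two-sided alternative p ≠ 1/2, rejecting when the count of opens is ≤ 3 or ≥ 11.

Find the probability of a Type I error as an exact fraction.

235/4096

α = P(X ≤ 3 or X ≥ 11 | p = 1/2), X ~ Binomial(14, 1/2).
Each tail has probability (1 + 14 + 91 + 364)/16384; doubling gives α = 940/16384 = 235/4096.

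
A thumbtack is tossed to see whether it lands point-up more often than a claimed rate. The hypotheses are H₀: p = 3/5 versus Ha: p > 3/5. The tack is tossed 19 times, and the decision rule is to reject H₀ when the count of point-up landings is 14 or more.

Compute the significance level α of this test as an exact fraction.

3107499742269/19073486328125

α = P(reject H₀ | H₀ true) = P(Y ≥ 14 | p = 3/5), with Y ~ Binomial(19, 3/5).
P(Y ≥ 14) = Σ_{j=14}^{19} C(19,j)·(3/5)^j·(2/5)^{19-j} = 3107499742269/19073486328125.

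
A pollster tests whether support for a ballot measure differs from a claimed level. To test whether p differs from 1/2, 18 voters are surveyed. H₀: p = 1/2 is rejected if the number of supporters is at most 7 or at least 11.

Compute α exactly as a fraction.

15751/32768

α = P(X ≤ 7 or X ≥ 11 | p = 1/2), X ~ Binomial(18, 1/2).
Each tail has probability (1 + 18 + 153 + 816 + 3060 + 8568 + 18564 + 31824)/262144; doubling gives α = 126008/262144 = 15751/32768.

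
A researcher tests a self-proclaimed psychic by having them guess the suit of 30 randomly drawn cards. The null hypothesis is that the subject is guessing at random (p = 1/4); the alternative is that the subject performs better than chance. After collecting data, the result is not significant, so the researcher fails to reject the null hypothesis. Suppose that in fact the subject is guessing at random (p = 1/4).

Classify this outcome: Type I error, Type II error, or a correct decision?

No error — this is a correct decision.

The test retained a true H₀ — the decision matches the true state.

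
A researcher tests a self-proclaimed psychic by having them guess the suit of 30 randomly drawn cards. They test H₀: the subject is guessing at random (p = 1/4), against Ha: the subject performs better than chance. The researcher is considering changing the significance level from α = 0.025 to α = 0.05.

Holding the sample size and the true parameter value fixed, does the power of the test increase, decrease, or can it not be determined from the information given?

It increases.

A larger α widens the rejection region, so when the alternative is true more outcomes lead to rejection — failing to reject becomes less likely.
Since power = 1 − β and β decreases, power increases.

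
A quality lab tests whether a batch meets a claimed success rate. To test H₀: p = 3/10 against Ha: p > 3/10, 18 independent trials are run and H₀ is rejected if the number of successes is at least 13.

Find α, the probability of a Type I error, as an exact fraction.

33635315945421/125000000000000000

α = P(reject H₀ | H₀ true) = P(S ≥ 13 | p = 3/10), with S ~ Binomial(18, 3/10).
Summing C(18,j)(3/10)^j(7/10)^{18−j} for j = 13,…,18 gives 33635315945421/125000000000000000.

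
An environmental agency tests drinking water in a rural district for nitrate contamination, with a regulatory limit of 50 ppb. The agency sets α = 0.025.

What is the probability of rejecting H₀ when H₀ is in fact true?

0.025

The significance level α is, by definition, the probability of a Type I error — P(reject H₀ | H₀ true).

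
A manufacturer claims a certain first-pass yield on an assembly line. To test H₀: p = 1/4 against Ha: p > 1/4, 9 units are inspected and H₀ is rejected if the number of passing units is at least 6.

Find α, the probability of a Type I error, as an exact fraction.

Under H₀, Y ~ Binomial(9, 1/4), and α = P(Y ≥ 6).
Adding the binomial terms for j = 6 through 9 with p = 1/4 yields 655/65536.

655/65536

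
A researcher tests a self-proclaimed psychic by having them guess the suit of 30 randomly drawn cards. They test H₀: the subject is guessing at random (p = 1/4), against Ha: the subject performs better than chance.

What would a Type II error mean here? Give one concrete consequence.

A Type II error would mean concluding that the subject is guessing at random (p = 1/4) (or at least failing to establish that the subject performs better than chance) when in fact the subject performs better than chance. Consequence: genuine ability (if it existed) would go unrecognized.

A Type II error is failing to reject H₀ when H₀ is false.
Here that means concluding there is no evidence of ability when actually the subject performs better than chance.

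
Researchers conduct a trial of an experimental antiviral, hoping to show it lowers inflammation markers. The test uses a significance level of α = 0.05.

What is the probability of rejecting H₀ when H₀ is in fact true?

The significance level α is, by definition, the probability of a Type I error — P(reject H₀ | H₀ true).

0.05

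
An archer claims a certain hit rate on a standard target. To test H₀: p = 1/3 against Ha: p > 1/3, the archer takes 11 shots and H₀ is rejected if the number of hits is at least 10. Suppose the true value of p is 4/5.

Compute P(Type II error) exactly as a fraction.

6619897/9765625

β = P(fail to reject H₀ | Ha true) = P(S ≤ 9 | p = 4/5), S ~ Binomial(11, 4/5).
Equivalently, β = 1 − P(S ≥ 10) = 6619897/9765625.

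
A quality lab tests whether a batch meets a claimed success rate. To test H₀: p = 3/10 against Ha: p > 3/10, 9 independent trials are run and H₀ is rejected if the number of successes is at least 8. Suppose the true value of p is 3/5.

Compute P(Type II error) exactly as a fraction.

1815344/1953125

Under the alternative p = 3/5, X ~ Binomial(9, 3/5); β is the probability the test does not reject, P(X < 8).
Adding the binomial probabilities P(X=0)+…+P(X=7) at p = 3/5 gives 1815344/1953125.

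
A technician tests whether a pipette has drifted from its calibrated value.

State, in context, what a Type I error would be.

With the conventional null hypothesis that the instrument is correctly calibrated:
A Type I error is rejecting H₀ when H₀ is true.
Here that means pulling the instrument for recalibration when actually the instrument is correctly calibrated.

A Type I error would mean concluding that the instrument has drifted out of calibration when in fact the instrument is correctly calibrated.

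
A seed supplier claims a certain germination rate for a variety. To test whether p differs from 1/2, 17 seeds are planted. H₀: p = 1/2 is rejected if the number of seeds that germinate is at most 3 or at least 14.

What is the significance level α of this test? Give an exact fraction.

The significance level is the null-hypothesis probability of the rejection region {≤3} ∪ {≥14}.
By symmetry, α = 2·P(Y ≤ 3) = 2·(1 + 17 + 136 + 680)/131072 = 1668/131072 = 417/32768.

417/32768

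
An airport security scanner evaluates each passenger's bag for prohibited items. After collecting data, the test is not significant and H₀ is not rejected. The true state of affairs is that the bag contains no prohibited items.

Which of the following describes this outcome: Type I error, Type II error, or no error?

Neither — the decision is correct.

The conventional null hypothesis here is that the bag contains no prohibited items.
The test retained a true H₀ — the decision matches the true state.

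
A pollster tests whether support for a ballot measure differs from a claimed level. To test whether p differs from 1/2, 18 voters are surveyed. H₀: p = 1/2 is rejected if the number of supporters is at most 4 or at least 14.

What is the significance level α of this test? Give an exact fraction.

Under H₀, X ~ Binomial(18, 1/2); α is the probability of landing in either tail, P(X ≤ 4) + P(X ≥ 14).
By symmetry, α = 2·P(X ≤ 4) = 2·(1 + 18 + 153 + 816 + 3060)/262144 = 8096/262144 = 253/8192.

253/8192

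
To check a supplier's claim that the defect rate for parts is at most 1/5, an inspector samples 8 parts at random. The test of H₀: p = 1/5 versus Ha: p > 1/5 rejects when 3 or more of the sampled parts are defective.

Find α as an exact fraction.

79329/390625

Under H₀, Y ~ Binomial(8, 1/5); the Type I error rate is P(Y ≥ 3).
Via the complement, α = 1 − Σ_{j=0}^{2} C(8,j)(1/5)^j(4/5)^{8-j} = 79329/390625.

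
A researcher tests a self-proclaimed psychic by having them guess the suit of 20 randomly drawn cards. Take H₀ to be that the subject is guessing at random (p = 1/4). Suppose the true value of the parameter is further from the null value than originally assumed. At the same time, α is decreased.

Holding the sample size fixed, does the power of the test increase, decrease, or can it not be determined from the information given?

Cannot be determined from the information given.

The first change alone would make β decrease; the second alone would make β increase. Which effect dominates depends on the magnitudes, which are not given.
Since power = 1 − β, the effect on power is likewise indeterminate.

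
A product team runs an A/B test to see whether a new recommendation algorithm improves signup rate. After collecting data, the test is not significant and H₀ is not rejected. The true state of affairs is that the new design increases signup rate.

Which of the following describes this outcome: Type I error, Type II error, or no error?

Type II error

The conventional null hypothesis here is that the new design has no effect on signup rate.
H₀ was not rejected, but H₀ is actually false.
Failing to reject a false null hypothesis is a Type II error (false negative).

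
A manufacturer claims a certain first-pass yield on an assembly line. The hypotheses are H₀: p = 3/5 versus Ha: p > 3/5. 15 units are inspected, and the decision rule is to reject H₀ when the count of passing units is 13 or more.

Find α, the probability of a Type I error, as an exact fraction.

Under H₀, Y ~ Binomial(15, 3/5), and α = P(Y ≥ 13).
Adding the binomial terms for j = 13 through 15 with p = 3/5 yields 827453637/30517578125.

827453637/30517578125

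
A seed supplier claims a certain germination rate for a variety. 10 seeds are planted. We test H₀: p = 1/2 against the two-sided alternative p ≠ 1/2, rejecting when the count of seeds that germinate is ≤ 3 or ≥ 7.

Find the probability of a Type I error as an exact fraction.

Under H₀, K ~ Binomial(10, 1/2); α is the probability of landing in either tail, P(K ≤ 3) + P(K ≥ 7).
By symmetry, α = 2·P(K ≤ 3) = 2·(1 + 10 + 45 + 120)/1024 = 352/1024 = 11/32.

11/32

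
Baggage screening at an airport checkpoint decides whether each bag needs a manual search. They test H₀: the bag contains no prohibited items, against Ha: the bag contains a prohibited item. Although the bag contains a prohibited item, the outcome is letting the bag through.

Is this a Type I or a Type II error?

'Letting the bag through' corresponds to failing to reject H₀.
H₀ was not rejected but H₀ is false — a Type II error (false negative).

Type II error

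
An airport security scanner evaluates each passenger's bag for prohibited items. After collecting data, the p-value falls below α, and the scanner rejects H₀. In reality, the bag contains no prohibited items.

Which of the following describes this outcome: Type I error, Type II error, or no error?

Type I error

The conventional null hypothesis here is that the bag contains no prohibited items.
H₀ was rejected, but H₀ is actually true.
Rejecting a true null hypothesis is a Type I error (false positive).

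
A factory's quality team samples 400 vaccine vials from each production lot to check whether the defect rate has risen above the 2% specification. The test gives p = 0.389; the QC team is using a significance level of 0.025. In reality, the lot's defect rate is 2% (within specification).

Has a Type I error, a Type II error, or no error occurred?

The conventional null hypothesis is that the lot's defect rate is 2% (within specification).
Since p = 0.389 ≥ α = 0.025, H₀ is not rejected.
H₀ is true (actually the lot's defect rate is 2% (within specification)).
The decision matches the true state — no error.

No error (correct decision).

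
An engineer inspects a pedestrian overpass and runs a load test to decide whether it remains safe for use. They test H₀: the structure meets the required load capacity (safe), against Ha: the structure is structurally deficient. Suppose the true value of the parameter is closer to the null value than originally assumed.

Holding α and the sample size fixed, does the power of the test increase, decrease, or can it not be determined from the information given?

It decreases.

A smaller true effect puts the Ha sampling distribution closer to H₀, so more of it falls in the non-rejection region.
Since power = 1 − β and β increases, power decreases.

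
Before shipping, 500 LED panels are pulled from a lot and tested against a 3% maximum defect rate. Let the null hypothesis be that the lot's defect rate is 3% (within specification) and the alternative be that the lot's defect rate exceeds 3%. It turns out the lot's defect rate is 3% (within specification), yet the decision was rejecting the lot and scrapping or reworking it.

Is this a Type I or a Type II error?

Type I error

'Rejecting the lot and scrapping or reworking it' corresponds to rejecting H₀.
H₀ was rejected but H₀ is true — a Type I error (false positive).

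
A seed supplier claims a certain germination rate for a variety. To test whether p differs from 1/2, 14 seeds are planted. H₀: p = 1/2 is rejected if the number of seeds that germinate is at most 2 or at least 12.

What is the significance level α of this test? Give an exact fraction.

53/4096

α = P(Y ≤ 2 or Y ≥ 12 | p = 1/2), Y ~ Binomial(14, 1/2).
Each tail has probability (1 + 14 + 91)/16384; doubling gives α = 212/16384 = 53/4096.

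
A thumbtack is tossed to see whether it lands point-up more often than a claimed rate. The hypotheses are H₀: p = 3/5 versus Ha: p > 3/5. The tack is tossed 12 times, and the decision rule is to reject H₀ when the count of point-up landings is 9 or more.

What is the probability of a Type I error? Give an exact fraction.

11002797/48828125

The Type I error probability is α = P(K ≥ 9) computed under H₀, where K ~ Binomial(12, 3/5).
P(K ≥ 9) = Σ_{j=9}^{12} C(12,j)·(3/5)^j·(2/5)^{12-j} = 11002797/48828125.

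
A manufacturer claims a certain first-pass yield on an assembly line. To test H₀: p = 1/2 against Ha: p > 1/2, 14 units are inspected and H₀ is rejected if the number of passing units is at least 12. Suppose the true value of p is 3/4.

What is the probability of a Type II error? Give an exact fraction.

β = P(fail to reject H₀ | Ha true) = P(X ≤ 11 | p = 3/4), X ~ Binomial(14, 3/4).
Summing C(14,j)·(3/4)^j·(1/4)^{14-j} for j = 0..11 gives 96485417/134217728.

96485417/134217728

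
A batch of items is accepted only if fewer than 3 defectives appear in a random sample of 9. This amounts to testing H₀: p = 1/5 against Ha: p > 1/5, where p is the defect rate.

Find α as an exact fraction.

The significance level is the probability, assuming p = 1/5, of seeing 3 or more defectives in 9 draws.
Via the complement, α = 1 − Σ_{j=0}^{2} C(9,j)(1/5)^j(4/5)^{9-j} = 511333/1953125.

511333/1953125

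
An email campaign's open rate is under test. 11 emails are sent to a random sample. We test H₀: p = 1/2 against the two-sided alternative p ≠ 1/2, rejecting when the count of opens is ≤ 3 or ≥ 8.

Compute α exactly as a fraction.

29/128

The significance level is the null-hypothesis probability of the rejection region {≤3} ∪ {≥8}.
The two tails are symmetric, so α = 2·(1 + 11 + 55 + 165)/2^11 = 464/2048 = 29/128.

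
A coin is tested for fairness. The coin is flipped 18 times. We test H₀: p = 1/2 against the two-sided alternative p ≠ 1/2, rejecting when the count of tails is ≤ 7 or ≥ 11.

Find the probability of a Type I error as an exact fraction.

15751/32768

The significance level is the null-hypothesis probability of the rejection region {≤7} ∪ {≥11}.
The two tails are symmetric, so α = 2·(1 + 18 + 153 + 816 + 3060 + 8568 + 18564 + 31824)/2^18 = 126008/262144 = 15751/32768.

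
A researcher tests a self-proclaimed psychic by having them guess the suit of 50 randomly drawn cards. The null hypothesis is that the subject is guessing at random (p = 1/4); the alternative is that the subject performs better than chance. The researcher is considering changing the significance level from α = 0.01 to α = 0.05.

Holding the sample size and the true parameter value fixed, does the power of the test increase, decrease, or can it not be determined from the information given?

A larger α widens the rejection region, so when the alternative is true more outcomes lead to rejection — failing to reject becomes less likely.
Since power = 1 − β and β decreases, power increases.

It increases.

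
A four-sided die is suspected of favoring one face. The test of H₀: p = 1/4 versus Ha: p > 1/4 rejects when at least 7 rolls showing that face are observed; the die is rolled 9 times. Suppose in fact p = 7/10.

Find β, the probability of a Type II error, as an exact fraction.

A Type II error is failing to reject when Ha holds: with p = 7/10, β = P(S ≤ 6).
Adding the binomial probabilities P(S=0)+…+P(S=6) at p = 7/10 gives 268584417/500000000.

268584417/500000000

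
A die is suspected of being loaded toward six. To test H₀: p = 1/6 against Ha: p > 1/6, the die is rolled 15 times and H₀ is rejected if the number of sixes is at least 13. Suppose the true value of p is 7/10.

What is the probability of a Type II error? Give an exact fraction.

873172285377237/1000000000000000

A Type II error is failing to reject when Ha holds: with p = 7/10, β = P(S ≤ 12).
Summing C(15,j)·(7/10)^j·(3/10)^{15-j} for j = 0..12 gives 873172285377237/1000000000000000.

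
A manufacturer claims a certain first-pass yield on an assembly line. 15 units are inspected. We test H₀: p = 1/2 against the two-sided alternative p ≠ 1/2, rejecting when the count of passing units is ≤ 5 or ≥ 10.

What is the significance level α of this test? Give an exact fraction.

Under H₀, K ~ Binomial(15, 1/2); α is the probability of landing in either tail, P(K ≤ 5) + P(K ≥ 10).
Each tail has probability (1 + 15 + 105 + 455 + 1365 + 3003)/32768; doubling gives α = 9888/32768 = 309/1024.

309/1024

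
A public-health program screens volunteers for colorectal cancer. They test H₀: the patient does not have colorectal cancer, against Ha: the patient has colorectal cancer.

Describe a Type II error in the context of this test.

A Type II error is failing to reject H₀ when H₀ is false.
Here that means clearing the patient as negative when actually the patient has colorectal cancer.

A Type II error would mean concluding that the patient does not have colorectal cancer (or at least failing to establish that the patient has colorectal cancer) when in fact the patient has colorectal cancer.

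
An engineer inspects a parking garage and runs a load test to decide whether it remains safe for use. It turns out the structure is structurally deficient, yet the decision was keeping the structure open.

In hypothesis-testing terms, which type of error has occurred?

Type II error

The null hypothesis here is that the structure meets the required load capacity (safe).
'Keeping the structure open' corresponds to failing to reject H₀.
H₀ was not rejected but H₀ is false — a Type II error (false negative).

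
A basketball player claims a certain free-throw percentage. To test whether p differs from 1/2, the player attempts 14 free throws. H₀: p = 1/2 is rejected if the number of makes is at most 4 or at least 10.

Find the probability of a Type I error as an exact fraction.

Under H₀, K ~ Binomial(14, 1/2); α is the probability of landing in either tail, P(K ≤ 4) + P(K ≥ 10).
By symmetry, α = 2·P(K ≤ 4) = 2·(1 + 14 + 91 + 364 + 1001)/16384 = 2942/16384 = 1471/8192.

1471/8192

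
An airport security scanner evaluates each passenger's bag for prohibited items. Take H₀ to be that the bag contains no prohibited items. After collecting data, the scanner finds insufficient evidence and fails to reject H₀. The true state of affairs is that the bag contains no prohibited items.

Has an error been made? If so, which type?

Neither — the decision is correct.

The test retained a true H₀ — the decision matches the true state.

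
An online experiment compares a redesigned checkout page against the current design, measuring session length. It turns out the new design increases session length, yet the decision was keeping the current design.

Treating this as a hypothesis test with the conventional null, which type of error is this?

Type II error

The null hypothesis here is that the new design has no effect on session length.
'Keeping the current design' corresponds to failing to reject H₀.
H₀ was not rejected but H₀ is false — a Type II error (false negative).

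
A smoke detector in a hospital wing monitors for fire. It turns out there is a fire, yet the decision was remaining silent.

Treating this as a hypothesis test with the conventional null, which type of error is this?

The null hypothesis here is that there is no fire.
'Remaining silent' corresponds to failing to reject H₀.
H₀ was not rejected but H₀ is false — a Type II error (false negative).

Type II error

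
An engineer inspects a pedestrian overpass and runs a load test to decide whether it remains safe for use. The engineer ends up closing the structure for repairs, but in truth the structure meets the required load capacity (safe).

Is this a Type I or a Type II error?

The null hypothesis here is that the structure meets the required load capacity (safe).
'Closing the structure for repairs' corresponds to rejecting H₀.
H₀ was rejected but H₀ is true — a Type I error (false positive).

Type I error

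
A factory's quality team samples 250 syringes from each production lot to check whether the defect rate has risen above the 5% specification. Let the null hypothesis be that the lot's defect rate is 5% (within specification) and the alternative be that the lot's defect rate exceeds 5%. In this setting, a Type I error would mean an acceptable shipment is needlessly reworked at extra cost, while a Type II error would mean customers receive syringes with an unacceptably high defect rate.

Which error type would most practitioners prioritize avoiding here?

Type II error

The Type II consequence (customers receive syringes with an unacceptably high defect rate) is more severe than the Type I consequence (an acceptable shipment is needlessly reworked at extra cost).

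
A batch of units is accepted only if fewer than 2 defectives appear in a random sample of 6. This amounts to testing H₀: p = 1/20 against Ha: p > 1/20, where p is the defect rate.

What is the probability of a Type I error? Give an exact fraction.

The significance level is the probability, assuming p = 1/20, of seeing 2 or more defectives in 6 draws.
α = 1 − P(X ≤ 1) = 1 − 2476099/2560000 = 83901/2560000.

83901/2560000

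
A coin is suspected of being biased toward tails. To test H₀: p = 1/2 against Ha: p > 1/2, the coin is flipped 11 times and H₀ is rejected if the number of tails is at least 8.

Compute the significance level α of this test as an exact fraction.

Under H₀, Y ~ Binomial(11, 1/2), and α = P(Y ≥ 8).
Summing the upper tail: (165 + 55 + 11 + 1) / 2^11 = 232/2048 = 29/256.

29/256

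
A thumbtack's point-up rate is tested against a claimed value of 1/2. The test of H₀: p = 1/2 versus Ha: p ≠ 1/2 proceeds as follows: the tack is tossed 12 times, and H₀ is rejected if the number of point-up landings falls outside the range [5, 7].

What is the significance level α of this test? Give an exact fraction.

397/1024

Under H₀, X ~ Binomial(12, 1/2); α is the probability of landing in either tail, P(X ≤ 4) + P(X ≥ 8).
Each tail has probability (1 + 12 + 66 + 220 + 495)/4096; doubling gives α = 1588/4096 = 397/1024.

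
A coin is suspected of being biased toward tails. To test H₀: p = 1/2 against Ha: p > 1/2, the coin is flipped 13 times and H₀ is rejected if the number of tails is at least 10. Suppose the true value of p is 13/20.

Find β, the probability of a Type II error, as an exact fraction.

739046497348117/1024000000000000

Under the alternative p = 13/20, K ~ Binomial(13, 13/20); β is the probability the test does not reject, P(K < 10).
Adding the binomial probabilities P(K=0)+…+P(K=9) at p = 13/20 gives 739046497348117/1024000000000000.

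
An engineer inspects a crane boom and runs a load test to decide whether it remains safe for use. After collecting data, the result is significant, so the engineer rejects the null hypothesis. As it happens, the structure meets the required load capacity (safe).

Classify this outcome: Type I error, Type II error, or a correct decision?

Type I error

The conventional null hypothesis here is that the structure meets the required load capacity (safe).
H₀ was rejected, but H₀ is actually true.
Rejecting a true null hypothesis is a Type I error (false positive).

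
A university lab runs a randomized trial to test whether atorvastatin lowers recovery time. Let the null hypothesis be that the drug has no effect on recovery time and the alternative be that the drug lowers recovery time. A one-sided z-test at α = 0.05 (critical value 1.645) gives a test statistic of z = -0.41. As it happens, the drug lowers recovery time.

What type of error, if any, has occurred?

Type II error

Since z = -0.41 ≤ z* = 1.645, H₀ is not rejected.
H₀ is false (actually the drug lowers recovery time).
Failing to reject a false H₀ is a Type II error.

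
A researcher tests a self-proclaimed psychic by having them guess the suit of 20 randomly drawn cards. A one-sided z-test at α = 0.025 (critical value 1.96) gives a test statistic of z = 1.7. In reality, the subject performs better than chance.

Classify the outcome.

The conventional null hypothesis is that the subject is guessing at random (p = 1/4).
Since z = 1.7 ≤ z* = 1.96, H₀ is not rejected.
H₀ is false (actually the subject performs better than chance).
Failing to reject a false H₀ is a Type II error.

Type II error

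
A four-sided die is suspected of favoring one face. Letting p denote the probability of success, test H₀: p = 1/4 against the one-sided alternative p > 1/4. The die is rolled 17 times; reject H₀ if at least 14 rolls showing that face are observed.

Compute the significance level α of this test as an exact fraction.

α = P(reject H₀ | H₀ true) = P(S ≥ 14 | p = 1/4), with S ~ Binomial(17, 1/4).
P(S ≥ 14) = Σ_{j=14}^{17} C(17,j)·(1/4)^j·(3/4)^{17-j} = 4909/4294967296.

4909/4294967296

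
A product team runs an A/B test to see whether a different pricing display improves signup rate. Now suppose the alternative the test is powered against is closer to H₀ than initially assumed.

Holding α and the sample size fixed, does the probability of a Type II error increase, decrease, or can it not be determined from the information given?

A smaller departure from H₀ means the test statistic under Ha is distributed closer to where it would be under H₀; rejection becomes less likely.

It increases.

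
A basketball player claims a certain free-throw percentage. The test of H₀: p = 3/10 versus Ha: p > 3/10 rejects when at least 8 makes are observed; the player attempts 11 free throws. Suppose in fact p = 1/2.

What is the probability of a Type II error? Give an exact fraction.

A Type II error is failing to reject when Ha holds: with p = 1/2, β = P(K ≤ 7).
Equivalently, β = 1 − P(K ≥ 8) = 227/256.

227/256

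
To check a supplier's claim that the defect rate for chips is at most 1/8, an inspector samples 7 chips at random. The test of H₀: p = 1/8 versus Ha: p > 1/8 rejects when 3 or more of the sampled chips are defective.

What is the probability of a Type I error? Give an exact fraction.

97119/2097152

α = P(reject H₀ | H₀ true) = P(Y ≥ 3 | p = 1/8), Y ~ Binomial(7, 1/8).
α = 1 − P(Y ≤ 2) = 1 − 2000033/2097152 = 97119/2097152.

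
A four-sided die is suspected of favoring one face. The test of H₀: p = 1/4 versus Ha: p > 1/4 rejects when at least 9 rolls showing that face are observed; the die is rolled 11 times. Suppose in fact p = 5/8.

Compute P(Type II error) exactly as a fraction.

7252043967/8589934592

A Type II error is failing to reject when Ha holds: with p = 5/8, β = P(X ≤ 8).
Equivalently, β = 1 − P(X ≥ 9) = 7252043967/8589934592.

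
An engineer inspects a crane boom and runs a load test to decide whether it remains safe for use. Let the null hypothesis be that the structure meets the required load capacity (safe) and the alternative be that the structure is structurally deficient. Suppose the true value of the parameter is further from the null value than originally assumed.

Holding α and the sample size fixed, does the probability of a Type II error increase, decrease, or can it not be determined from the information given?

It decreases.

A larger true effect moves the Ha sampling distribution further from the H₀ critical value, making rejection more likely when Ha is true.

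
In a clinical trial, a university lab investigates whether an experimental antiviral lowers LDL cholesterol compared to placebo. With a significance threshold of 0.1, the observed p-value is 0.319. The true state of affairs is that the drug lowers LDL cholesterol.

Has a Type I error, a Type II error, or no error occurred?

The conventional null hypothesis is that the drug has no effect on LDL cholesterol.
Since p = 0.319 ≥ α = 0.1, H₀ is not rejected.
H₀ is false (actually the drug lowers LDL cholesterol).
Failing to reject a false H₀ is a Type II error.

Type II error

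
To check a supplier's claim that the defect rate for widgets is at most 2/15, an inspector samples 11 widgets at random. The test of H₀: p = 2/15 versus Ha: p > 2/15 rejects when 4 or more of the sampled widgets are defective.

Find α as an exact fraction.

Under H₀, K ~ Binomial(11, 2/15); the Type I error rate is P(K ≥ 4).
Via the complement, α = 1 − Σ_{j=0}^{3} C(11,j)(2/15)^j(13/15)^{11-j} = 27663615392/576650390625.

27663615392/576650390625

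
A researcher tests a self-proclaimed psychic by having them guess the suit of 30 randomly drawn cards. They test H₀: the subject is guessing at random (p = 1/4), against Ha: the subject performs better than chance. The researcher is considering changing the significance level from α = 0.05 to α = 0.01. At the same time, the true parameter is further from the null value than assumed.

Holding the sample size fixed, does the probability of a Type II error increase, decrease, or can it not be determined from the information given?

The first change alone would make β increase; the second alone would make β decrease. Which effect dominates depends on the magnitudes, which are not given.

Cannot be determined from the information given.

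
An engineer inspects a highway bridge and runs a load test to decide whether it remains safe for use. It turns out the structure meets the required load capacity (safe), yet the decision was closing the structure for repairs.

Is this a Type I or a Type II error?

Type I error

The null hypothesis here is that the structure meets the required load capacity (safe).
'Closing the structure for repairs' corresponds to rejecting H₀.
H₀ was rejected but H₀ is true — a Type I error (false positive).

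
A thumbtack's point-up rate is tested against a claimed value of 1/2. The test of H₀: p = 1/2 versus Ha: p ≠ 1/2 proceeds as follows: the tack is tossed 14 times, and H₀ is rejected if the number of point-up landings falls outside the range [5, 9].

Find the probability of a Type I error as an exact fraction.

1471/8192

α = P(K ≤ 4 or K ≥ 10 | p = 1/2), K ~ Binomial(14, 1/2).
Each tail has probability (1 + 14 + 91 + 364 + 1001)/16384; doubling gives α = 2942/16384 = 1471/8192.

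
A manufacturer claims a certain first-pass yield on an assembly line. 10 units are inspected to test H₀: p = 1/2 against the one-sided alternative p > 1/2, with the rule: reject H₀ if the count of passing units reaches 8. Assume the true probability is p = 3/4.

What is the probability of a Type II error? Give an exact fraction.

A Type II error is failing to reject when Ha holds: with p = 3/4, β = P(X ≤ 7).
Equivalently, β = 1 − P(X ≥ 8) = 124363/262144.

124363/262144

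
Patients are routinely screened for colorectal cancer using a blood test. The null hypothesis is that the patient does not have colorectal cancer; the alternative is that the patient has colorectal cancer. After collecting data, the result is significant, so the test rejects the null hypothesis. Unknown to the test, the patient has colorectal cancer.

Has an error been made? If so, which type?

Neither — the decision is correct.

The test rejected a false H₀ — the decision matches the true state.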